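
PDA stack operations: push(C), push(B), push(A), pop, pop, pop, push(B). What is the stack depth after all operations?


Tracing stack operations:
  push(C) -> stack = [C], depth=1
  push(B) -> stack = [C,B], depth=2
  push(A) -> stack = [C,B,A], depth=3
  pop -> removed A, stack = [C,B], depth=2
  pop -> removed B, stack = [C], depth=1
  pop -> removed C, stack = [], depth=0
  push(B) -> stack = [B], depth=1
Final depth = 1

1


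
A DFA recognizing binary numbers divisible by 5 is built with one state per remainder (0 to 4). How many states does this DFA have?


Divisibility by 5 is tracked via the remainder mod 5: 0, 1, ..., 4
The construction assigns one state to each remainder
Number of remainders = 5

5


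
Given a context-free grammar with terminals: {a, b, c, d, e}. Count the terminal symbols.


Terminal symbols: a, b, c, d, e
Counting each: a (#1), b (#2), c (#3), d (#4), e (#5)
Total = 5

5


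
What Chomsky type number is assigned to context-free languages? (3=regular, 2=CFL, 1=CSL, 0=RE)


Chomsky hierarchy levels:
  Type 3: Regular (DFA/NFA/regex)
  Type 2: Context-free (PDA)
  Type 1: Context-sensitive
  Type 0: Recursively enumerable (TM)
'context-free' corresponds to Type 2

2


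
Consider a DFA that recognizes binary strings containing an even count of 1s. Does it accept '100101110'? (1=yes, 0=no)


DFA has 2 states: q_even (start, accept=yes) and q_odd
Processing string '100101110' character by character:
  Position 0: read '1', 1-count=1 -> q_odd
  Position 1: read '0', 1-count=1 -> q_odd (no change)
  Position 2: read '0', 1-count=1 -> q_odd (no change)
  Position 3: read '1', 1-count=2 -> q_even
  Position 4: read '0', 1-count=2 -> q_even (no change)
  Position 5: read '1', 1-count=3 -> q_odd
  Position 6: read '1', 1-count=4 -> q_even
  Position 7: read '1', 1-count=5 -> q_odd
  Position 8: read '0', 1-count=5 -> q_odd (no change)
Final state: q_odd, total 1s = 5 (odd); the DFA requires an even count -> reject

0


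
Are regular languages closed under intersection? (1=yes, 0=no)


Regular languages are closed under:
- Union (DFA product construction)
- Intersection (DFA product construction)
- Complement (swap accept/reject states)
- Concatenation (NFA construction)
- Kleene star (NFA construction)
intersection is in this list
Therefore: closed

1


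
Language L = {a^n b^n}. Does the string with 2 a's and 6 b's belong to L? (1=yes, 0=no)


Language requires equal numbers of a's and b's
PDA pushes for each 'a', pops for each 'b'
Number of a's = 2
Number of b's = 6
2 != 6 -> Reject

0


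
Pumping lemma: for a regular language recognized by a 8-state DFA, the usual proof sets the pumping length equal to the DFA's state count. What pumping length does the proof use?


Pumping lemma for regular languages (standard proof):
Take p = |Q|, the number of DFA states.
Any string of length >= |Q| passes through |Q|+1 states while reading its first |Q| symbols,
so by pigeonhole some state repeats, giving the loop that can be pumped.
Here |Q| = 8
Therefore the proof uses p = 8

8


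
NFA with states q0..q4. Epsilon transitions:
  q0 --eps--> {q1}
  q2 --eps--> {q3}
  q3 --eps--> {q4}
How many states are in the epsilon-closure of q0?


Starting from q0
Initialize closure = {q0}
Follow epsilon from q0 -> add q1
Final closure: {q0, q1}
Size = 2

2


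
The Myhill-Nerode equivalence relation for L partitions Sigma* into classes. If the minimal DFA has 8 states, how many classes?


Myhill-Nerode theorem:
Number of equivalence classes = number of states in minimal DFA
Minimal DFA states = 8
Therefore equivalence classes = 8

8


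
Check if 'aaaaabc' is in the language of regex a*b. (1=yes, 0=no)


Pattern: a*b
String: 'aaaaabc'
Pattern requires: zero or more 'a's followed by exactly one 'b'
Found 5 leading 'a's
Remaining: 'bc'
Remaining is not 'b' -> no match
Result: 0

0


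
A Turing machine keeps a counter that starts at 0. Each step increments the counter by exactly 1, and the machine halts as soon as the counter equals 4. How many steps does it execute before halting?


Counter starts at 0. Counting sequence:
  Step 1: counter = 1
  Step 2: counter = 2
  Step 3: counter = 3
  Step 4: counter = 4
Counter reached 4 -> halt
Total steps = 4

4


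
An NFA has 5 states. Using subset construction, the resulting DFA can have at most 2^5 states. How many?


NFA has 5 states
Subset construction: each DFA state = subset of NFA states
Maximum subsets = 2^5
2^5 = 32

32


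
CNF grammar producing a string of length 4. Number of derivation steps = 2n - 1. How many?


Chomsky Normal Form derivation:
String length n = 4
Each step either:
  - Splits a nonterminal into two (n-1 such steps)
  - Converts a nonterminal to terminal (n such steps)
Total = (n-1) + n = 2n - 1
= 2(4) - 1
= 8 - 1
= 7

7


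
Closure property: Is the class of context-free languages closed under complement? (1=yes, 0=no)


CFL closure properties:
  Closed under: union, concatenation, Kleene star
  NOT closed under: intersection, complement
Operation 'complement' is in not-closed list -> No (not closed)

0


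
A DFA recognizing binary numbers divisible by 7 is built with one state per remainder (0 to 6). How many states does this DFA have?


Divisibility by 7 is tracked via the remainder mod 7: 0, 1, ..., 6
The construction assigns one state to each remainder
Number of remainders = 7

7


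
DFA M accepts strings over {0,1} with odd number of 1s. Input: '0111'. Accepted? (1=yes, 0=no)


DFA has 2 states: q_even (start, accept=no) and q_odd
Processing string '0111' character by character:
  Position 0: read '0', 1-count=0 -> q_even (no change)
  Position 1: read '1', 1-count=1 -> q_odd
  Position 2: read '1', 1-count=2 -> q_even
  Position 3: read '1', 1-count=3 -> q_odd
Final state: q_odd, total 1s = 3 (odd); the DFA requires an odd count -> accept

1


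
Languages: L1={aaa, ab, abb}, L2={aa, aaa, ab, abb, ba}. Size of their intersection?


L1 = {aaa, ab, abb}
L2 = {aa, aaa, ab, abb, ba}
Checking each string in L1 against L2:
  'aaa': in L2? Yes
  'ab': in L2? Yes
  'abb': in L2? Yes
Intersection = {aaa, ab, abb}
|L1 ∩ L2| = 3

3


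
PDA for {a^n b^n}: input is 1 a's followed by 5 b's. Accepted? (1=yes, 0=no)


Language requires equal numbers of a's and b's
PDA pushes for each 'a', pops for each 'b'
Number of a's = 1
Number of b's = 5
1 != 5 -> Reject

0


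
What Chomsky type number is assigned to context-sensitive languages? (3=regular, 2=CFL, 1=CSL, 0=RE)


Chomsky hierarchy levels:
  Type 3: Regular (DFA/NFA/regex)
  Type 2: Context-free (PDA)
  Type 1: Context-sensitive
  Type 0: Recursively enumerable (TM)
'context-sensitive' corresponds to Type 1

1


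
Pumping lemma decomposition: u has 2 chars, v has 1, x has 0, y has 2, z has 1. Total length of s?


|s| = |u| + |v| + |x| + |y| + |z|
= 2 + 1 + 0 + 2 + 1
= 3 + 0 + 3
= 3 + 3
= 6

6


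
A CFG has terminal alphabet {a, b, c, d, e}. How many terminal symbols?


Terminal symbols: a, b, c, d, e
Counting each: a (#1), b (#2), c (#3), d (#4), e (#5)
Total = 5

5


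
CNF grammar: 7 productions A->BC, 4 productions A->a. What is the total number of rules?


CNF allows two rule forms:
  A -> BC (binary): 7 rules
  A -> a (terminal): 4 rules
Total = 7 + 4 = 11

11


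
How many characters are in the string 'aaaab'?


String: 'aaaab'
Counting characters:
  'a' appears 4 time(s)
  'b' appears 1 time(s)
Total length = 4 + 1 = 5

5


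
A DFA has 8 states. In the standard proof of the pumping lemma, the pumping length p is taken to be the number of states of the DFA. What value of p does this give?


Pumping lemma for regular languages (standard proof):
Take p = |Q|, the number of DFA states.
Any string of length >= |Q| passes through |Q|+1 states while reading its first |Q| symbols,
so by pigeonhole some state repeats, giving the loop that can be pumped.
Here |Q| = 8
Therefore the proof uses p = 8

8


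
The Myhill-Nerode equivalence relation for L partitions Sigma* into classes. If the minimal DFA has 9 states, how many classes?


Myhill-Nerode theorem:
Number of equivalence classes = number of states in minimal DFA
Minimal DFA states = 9
Therefore equivalence classes = 9

9


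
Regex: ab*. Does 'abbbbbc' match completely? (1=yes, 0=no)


Pattern: ab*
String: 'abbbbbc'
Pattern requires: exactly one 'a' followed by zero or more 'b's
First char is 'a' -> OK
Rest 'bbbbbc': all b's? No
Result: 0

0


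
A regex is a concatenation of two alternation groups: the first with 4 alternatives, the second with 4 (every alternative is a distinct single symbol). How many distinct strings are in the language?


First group: 4 alternatives
Second group: 4 alternatives
Concatenation: each choice from group 1 pairs with each from group 2
Total = 4 x 4 = 16

16


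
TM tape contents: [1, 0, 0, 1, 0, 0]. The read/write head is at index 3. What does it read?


Tape: [1, 0, 0, 1, 0, 0]
Positions: 0 1 2 3 4 5
Values:    1 0 0 1 0 0
Head at position 3
tape[3] = 1

1


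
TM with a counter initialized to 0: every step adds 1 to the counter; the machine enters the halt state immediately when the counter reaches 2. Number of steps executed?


Counter starts at 0. Counting sequence:
  Step 1: counter = 1
  Step 2: counter = 2
Counter reached 2 -> halt
Total steps = 2

2


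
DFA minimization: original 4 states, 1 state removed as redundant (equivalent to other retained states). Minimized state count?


Original DFA: 4 states
Redundant states removed: 1
Minimized states = original - removed
= 4 - 1
= 3

3


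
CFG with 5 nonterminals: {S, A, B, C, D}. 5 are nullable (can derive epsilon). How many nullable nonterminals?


Nonterminals: {S, A, B, C, D}
A nonterminal is nullable if it can derive epsilon
Counting nullable nonterminals: 5
Total nullable = 5

5


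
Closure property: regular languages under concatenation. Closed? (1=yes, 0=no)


Regular languages are closed under:
- Union (DFA product construction)
- Intersection (DFA product construction)
- Complement (swap accept/reject states)
- Concatenation (NFA construction)
- Kleene star (NFA construction)
concatenation is in this list
Therefore: closed

1


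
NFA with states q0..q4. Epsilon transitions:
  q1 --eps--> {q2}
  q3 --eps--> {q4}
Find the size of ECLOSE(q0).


Starting from q0
Initialize closure = {q0}
q0 has no outgoing epsilon transitions -> nothing to add
Final closure: {q0}
Size = 1

1


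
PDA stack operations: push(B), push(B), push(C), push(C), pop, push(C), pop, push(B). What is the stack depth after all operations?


Tracing stack operations:
  push(B) -> stack = [B], depth=1
  push(B) -> stack = [B,B], depth=2
  push(C) -> stack = [B,B,C], depth=3
  push(C) -> stack = [B,B,C,C], depth=4
  pop -> removed C, stack = [B,B,C], depth=3
  push(C) -> stack = [B,B,C,C], depth=4
  pop -> removed C, stack = [B,B,C], depth=3
  push(B) -> stack = [B,B,C,B], depth=4
Final depth = 4

4


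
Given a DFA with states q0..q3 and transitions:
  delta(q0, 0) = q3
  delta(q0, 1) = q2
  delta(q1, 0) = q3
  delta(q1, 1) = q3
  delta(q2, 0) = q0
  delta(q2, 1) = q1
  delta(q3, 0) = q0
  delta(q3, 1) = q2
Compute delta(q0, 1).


Looking up transition function:
delta(q0, 1) in the table
Row: q0, Column: 1
Result: q2

q2


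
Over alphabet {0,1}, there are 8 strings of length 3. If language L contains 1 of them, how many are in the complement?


Alphabet: {0,1}
String length: 3
Total strings of length 3 = 2^3 = 8
Strings in L = 1
Complement = total - |L|
= 8 - 1
= 7

7


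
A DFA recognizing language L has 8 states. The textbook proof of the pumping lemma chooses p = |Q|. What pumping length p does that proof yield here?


Pumping lemma for regular languages (standard proof):
Take p = |Q|, the number of DFA states.
Any string of length >= |Q| passes through |Q|+1 states while reading its first |Q| symbols,
so by pigeonhole some state repeats, giving the loop that can be pumped.
Here |Q| = 8
Therefore the proof uses p = 8

8


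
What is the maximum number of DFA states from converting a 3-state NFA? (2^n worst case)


NFA has 3 states
Subset construction: each DFA state = subset of NFA states
Maximum subsets = 2^3
2^3 = 8

8


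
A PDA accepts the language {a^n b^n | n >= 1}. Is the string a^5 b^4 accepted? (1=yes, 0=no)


Language requires equal numbers of a's and b's
PDA pushes for each 'a', pops for each 'b'
Number of a's = 5
Number of b's = 4
5 != 4 -> Reject

0


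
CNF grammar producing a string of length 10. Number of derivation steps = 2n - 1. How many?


Chomsky Normal Form derivation:
String length n = 10
Each step either:
  - Splits a nonterminal into two (n-1 such steps)
  - Converts a nonterminal to terminal (n such steps)
Total = (n-1) + n = 2n - 1
= 2(10) - 1
= 20 - 1
= 19

19


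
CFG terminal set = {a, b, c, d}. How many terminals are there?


Terminal symbols: a, b, c, d
Counting each: a (#1), b (#2), c (#3), d (#4)
Total = 4

4


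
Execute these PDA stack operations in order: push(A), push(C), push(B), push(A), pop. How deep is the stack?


Tracing stack operations:
  push(A) -> stack = [A], depth=1
  push(C) -> stack = [A,C], depth=2
  push(B) -> stack = [A,C,B], depth=3
  push(A) -> stack = [A,C,B,A], depth=4
  pop -> removed A, stack = [A,C,B], depth=3
Final depth = 3

3


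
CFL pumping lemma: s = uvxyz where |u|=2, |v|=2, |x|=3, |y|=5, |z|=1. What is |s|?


|s| = |u| + |v| + |x| + |y| + |z|
= 2 + 2 + 3 + 5 + 1
= 4 + 3 + 6
= 7 + 6
= 13

13


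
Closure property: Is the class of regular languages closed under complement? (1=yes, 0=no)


Regular languages are closed under all standard operations:
- Union: Yes (product construction)
- Intersection: Yes (product construction)
- Complement: Yes (swap accept/reject)
- Concatenation: Yes (NFA construction)
Operation: complement -> Closed

1


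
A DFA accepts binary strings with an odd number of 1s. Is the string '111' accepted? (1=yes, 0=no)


DFA has 2 states: q_even (start, accept=no) and q_odd
Processing string '111' character by character:
  Position 0: read '1', 1-count=1 -> q_odd
  Position 1: read '1', 1-count=2 -> q_even
  Position 2: read '1', 1-count=3 -> q_odd
Final state: q_odd, total 1s = 3 (odd); the DFA requires an odd count -> accept

1


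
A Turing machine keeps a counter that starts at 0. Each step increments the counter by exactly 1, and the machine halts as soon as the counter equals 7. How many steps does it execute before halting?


Counter starts at 0. Counting sequence:
  Step 1: counter = 1
  Step 2: counter = 2
  Step 3: counter = 3
  Step 4: counter = 4
  Step 5: counter = 5
  Step 6: counter = 6
  Step 7: counter = 7
Counter reached 7 -> halt
Total steps = 7

7


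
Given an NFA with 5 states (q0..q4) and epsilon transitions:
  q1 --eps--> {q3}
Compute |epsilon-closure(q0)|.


Starting from q0
Initialize closure = {q0}
q0 has no outgoing epsilon transitions -> nothing to add
Final closure: {q0}
Size = 1

1


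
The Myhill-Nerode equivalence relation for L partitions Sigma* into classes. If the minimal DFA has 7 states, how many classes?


Myhill-Nerode theorem:
Number of equivalence classes = number of states in minimal DFA
Minimal DFA states = 7
Therefore equivalence classes = 7

7


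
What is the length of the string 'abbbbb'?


String: 'abbbbb'
Counting characters:
  'a' appears 1 time(s)
  'b' appears 5 time(s)
Total length = 1 + 5 = 6

6


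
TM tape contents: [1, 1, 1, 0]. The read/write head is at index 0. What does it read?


Tape: [1, 1, 1, 0]
Positions: 0 1 2 3
Values:    1 1 1 0
Head at position 0
tape[0] = 1

1


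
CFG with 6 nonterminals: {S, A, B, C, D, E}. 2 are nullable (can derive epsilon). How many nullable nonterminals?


Nonterminals: {S, A, B, C, D, E}
A nonterminal is nullable if it can derive epsilon
Counting nullable nonterminals: 2
Total nullable = 2

2


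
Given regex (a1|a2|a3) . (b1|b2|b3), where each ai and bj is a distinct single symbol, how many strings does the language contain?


First group: 3 alternatives
Second group: 3 alternatives
Concatenation: each choice from group 1 pairs with each from group 2
Total = 3 x 3 = 9

9


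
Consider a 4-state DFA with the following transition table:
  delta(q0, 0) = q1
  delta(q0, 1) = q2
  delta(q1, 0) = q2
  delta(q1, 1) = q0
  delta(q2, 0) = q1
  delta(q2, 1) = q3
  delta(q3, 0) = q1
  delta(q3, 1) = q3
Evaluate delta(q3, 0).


Looking up transition function:
delta(q3, 0) in the table
Row: q3, Column: 0
Result: q1

q1


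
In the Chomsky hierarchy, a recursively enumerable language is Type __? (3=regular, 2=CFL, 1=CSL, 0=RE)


Chomsky hierarchy levels:
  Type 3: Regular (DFA/NFA/regex)
  Type 2: Context-free (PDA)
  Type 1: Context-sensitive
  Type 0: Recursively enumerable (TM)
'recursively enumerable' corresponds to Type 0

0


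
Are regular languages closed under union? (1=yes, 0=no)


Regular languages are closed under:
- Union (DFA product construction)
- Intersection (DFA product construction)
- Complement (swap accept/reject states)
- Concatenation (NFA construction)
- Kleene star (NFA construction)
union is in this list
Therefore: closed

1


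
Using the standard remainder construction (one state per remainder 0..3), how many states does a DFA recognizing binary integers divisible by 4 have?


Divisibility by 4 is tracked via the remainder mod 4: 0, 1, ..., 3
The construction assigns one state to each remainder
Number of remainders = 4

4


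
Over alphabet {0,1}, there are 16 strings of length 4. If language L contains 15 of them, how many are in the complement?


Alphabet: {0,1}
String length: 4
Total strings of length 4 = 2^4 = 16
Strings in L = 15
Complement = total - |L|
= 16 - 15
= 1

1


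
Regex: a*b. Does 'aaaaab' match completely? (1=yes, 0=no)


Pattern: a*b
String: 'aaaaab'
Pattern requires: zero or more 'a's followed by exactly one 'b'
Found 5 leading 'a's
Remaining: 'b'
Remaining is exactly 'b' -> match
Result: 1

1


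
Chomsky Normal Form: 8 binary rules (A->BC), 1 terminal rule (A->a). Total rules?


CNF allows two rule forms:
  A -> BC (binary): 8 rules
  A -> a (terminal): 1 rule
Total = 8 + 1 = 9

9


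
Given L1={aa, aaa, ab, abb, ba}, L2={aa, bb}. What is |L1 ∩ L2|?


L1 = {aa, aaa, ab, abb, ba}
L2 = {aa, bb}
Checking each string in L1 against L2:
  'aa': in L2? Yes
  'aaa': in L2? No
  'ab': in L2? No
  'abb': in L2? No
  'ba': in L2? No
Intersection = {aa}
|L1 ∩ L2| = 1

1


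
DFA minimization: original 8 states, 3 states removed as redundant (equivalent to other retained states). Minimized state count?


Original DFA: 8 states
Redundant states removed: 3
Minimized states = original - removed
= 8 - 3
= 5

5


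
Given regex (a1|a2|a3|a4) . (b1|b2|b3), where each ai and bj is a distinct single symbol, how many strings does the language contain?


First group: 4 alternatives
Second group: 3 alternatives
Concatenation: each choice from group 1 pairs with each from group 2
Total = 4 x 3 = 12

12


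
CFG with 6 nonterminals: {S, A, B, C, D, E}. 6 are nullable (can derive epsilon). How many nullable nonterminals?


Nonterminals: {S, A, B, C, D, E}
A nonterminal is nullable if it can derive epsilon
Counting nullable nonterminals: 6
Total nullable = 6

6


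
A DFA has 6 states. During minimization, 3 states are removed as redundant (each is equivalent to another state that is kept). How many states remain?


Original DFA: 6 states
Redundant states removed: 3
Minimized states = original - removed
= 6 - 3
= 3

3


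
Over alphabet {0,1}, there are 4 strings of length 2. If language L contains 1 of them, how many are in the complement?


Alphabet: {0,1}
String length: 2
Total strings of length 2 = 2^2 = 4
Strings in L = 1
Complement = total - |L|
= 4 - 1
= 3

3


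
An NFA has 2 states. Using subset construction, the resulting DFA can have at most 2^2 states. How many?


NFA has 2 states
Subset construction: each DFA state = subset of NFA states
Maximum subsets = 2^2
2^2 = 4

4


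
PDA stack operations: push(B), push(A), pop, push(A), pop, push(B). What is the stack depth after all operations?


Tracing stack operations:
  push(B) -> stack = [B], depth=1
  push(A) -> stack = [B,A], depth=2
  pop -> removed A, stack = [B], depth=1
  push(A) -> stack = [B,A], depth=2
  pop -> removed A, stack = [B], depth=1
  push(B) -> stack = [B,B], depth=2
Final depth = 2

2


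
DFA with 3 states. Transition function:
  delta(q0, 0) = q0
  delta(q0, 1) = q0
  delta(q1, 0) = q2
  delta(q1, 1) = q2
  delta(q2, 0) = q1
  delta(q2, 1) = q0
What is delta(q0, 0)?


Looking up transition function:
delta(q0, 0) in the table
Row: q0, Column: 0
Result: q0

q0


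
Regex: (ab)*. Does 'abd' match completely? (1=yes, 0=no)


Pattern: (ab)*
String: 'abd'
Pattern requires: zero or more repetitions of 'ab'
Length 3 is odd -> cannot be (ab)* -> no match
Result: 0

0


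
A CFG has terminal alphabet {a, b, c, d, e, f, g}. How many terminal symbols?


Terminal symbols: a, b, c, d, e, f, g
Counting each: a (#1), b (#2), c (#3), d (#4), e (#5), f (#6), g (#7)
Total = 7

7


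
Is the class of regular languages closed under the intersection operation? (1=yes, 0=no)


Regular languages are closed under:
- Union (DFA product construction)
- Intersection (DFA product construction)
- Complement (swap accept/reject states)
- Concatenation (NFA construction)
- Kleene star (NFA construction)
intersection is in this list
Therefore: closed

1


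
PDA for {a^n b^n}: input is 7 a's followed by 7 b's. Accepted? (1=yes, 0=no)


Language requires equal numbers of a's and b's
PDA pushes for each 'a', pops for each 'b'
Number of a's = 7
Number of b's = 7
7 == 7 -> Accept

1


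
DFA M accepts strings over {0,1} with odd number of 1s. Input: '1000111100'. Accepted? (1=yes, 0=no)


DFA has 2 states: q_even (start, accept=no) and q_odd
Processing string '1000111100' character by character:
  Position 0: read '1', 1-count=1 -> q_odd
  Position 1: read '0', 1-count=1 -> q_odd (no change)
  Position 2: read '0', 1-count=1 -> q_odd (no change)
  Position 3: read '0', 1-count=1 -> q_odd (no change)
  Position 4: read '1', 1-count=2 -> q_even
  Position 5: read '1', 1-count=3 -> q_odd
  Position 6: read '1', 1-count=4 -> q_even
  Position 7: read '1', 1-count=5 -> q_odd
  Position 8: read '0', 1-count=5 -> q_odd (no change)
  Position 9: read '0', 1-count=5 -> q_odd (no change)
Final state: q_odd, total 1s = 5 (odd); the DFA requires an odd count -> accept

1


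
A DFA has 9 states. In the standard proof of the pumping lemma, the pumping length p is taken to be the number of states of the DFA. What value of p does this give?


Pumping lemma for regular languages (standard proof):
Take p = |Q|, the number of DFA states.
Any string of length >= |Q| passes through |Q|+1 states while reading its first |Q| symbols,
so by pigeonhole some state repeats, giving the loop that can be pumped.
Here |Q| = 9
Therefore the proof uses p = 9

9


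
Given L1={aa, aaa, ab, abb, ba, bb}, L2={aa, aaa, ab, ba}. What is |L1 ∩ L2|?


L1 = {aa, aaa, ab, abb, ba, bb}
L2 = {aa, aaa, ab, ba}
Checking each string in L1 against L2:
  'aa': in L2? Yes
  'aaa': in L2? Yes
  'ab': in L2? Yes
  'abb': in L2? No
  'ba': in L2? Yes
  'bb': in L2? No
Intersection = {aa, aaa, ab, ba}
|L1 ∩ L2| = 4

4


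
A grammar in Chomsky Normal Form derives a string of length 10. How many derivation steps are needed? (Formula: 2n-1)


Chomsky Normal Form derivation:
String length n = 10
Each step either:
  - Splits a nonterminal into two (n-1 such steps)
  - Converts a nonterminal to terminal (n such steps)
Total = (n-1) + n = 2n - 1
= 2(10) - 1
= 20 - 1
= 19

19


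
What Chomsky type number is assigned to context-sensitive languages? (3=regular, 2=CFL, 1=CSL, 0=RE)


Chomsky hierarchy levels:
  Type 3: Regular (DFA/NFA/regex)
  Type 2: Context-free (PDA)
  Type 1: Context-sensitive
  Type 0: Recursively enumerable (TM)
'context-sensitive' corresponds to Type 1

1


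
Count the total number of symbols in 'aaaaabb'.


String: 'aaaaabb'
Counting characters:
  'a' appears 5 time(s)
  'b' appears 2 time(s)
Total length = 5 + 2 = 7

7


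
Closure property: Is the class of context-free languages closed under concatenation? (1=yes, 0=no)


CFL closure properties:
  Closed under: union, concatenation, Kleene star
  NOT closed under: intersection, complement
Operation 'concatenation' is in closed list -> Yes (closed)

1


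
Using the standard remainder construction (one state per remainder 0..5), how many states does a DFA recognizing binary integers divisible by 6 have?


Divisibility by 6 is tracked via the remainder mod 6: 0, 1, ..., 5
The construction assigns one state to each remainder
Number of remainders = 6

6


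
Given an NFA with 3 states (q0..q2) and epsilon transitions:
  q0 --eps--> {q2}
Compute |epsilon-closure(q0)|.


Starting from q0
Initialize closure = {q0}
Follow epsilon from q0 -> add q2
Final closure: {q0, q2}
Size = 2

2


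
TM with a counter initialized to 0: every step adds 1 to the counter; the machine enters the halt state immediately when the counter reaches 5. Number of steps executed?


Counter starts at 0. Counting sequence:
  Step 1: counter = 1
  Step 2: counter = 2
  Step 3: counter = 3
  Step 4: counter = 4
  Step 5: counter = 5
Counter reached 5 -> halt
Total steps = 5

5


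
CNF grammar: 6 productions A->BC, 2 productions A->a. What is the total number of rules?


CNF allows two rule forms:
  A -> BC (binary): 6 rules
  A -> a (terminal): 2 rules
Total = 6 + 2 = 8

8


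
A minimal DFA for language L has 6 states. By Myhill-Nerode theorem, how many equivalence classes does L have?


Myhill-Nerode theorem:
Number of equivalence classes = number of states in minimal DFA
Minimal DFA states = 6
Therefore equivalence classes = 6

6


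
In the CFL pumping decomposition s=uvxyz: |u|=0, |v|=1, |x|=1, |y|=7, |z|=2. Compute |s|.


|s| = |u| + |v| + |x| + |y| + |z|
= 0 + 1 + 1 + 7 + 2
= 1 + 1 + 9
= 2 + 9
= 11

11


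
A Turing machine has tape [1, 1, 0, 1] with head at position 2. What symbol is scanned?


Tape: [1, 1, 0, 1]
Positions: 0 1 2 3
Values:    1 1 0 1
Head at position 2
tape[2] = 0

0


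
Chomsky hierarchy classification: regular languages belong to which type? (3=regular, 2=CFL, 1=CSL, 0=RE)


Chomsky hierarchy levels:
  Type 3: Regular (DFA/NFA/regex)
  Type 2: Context-free (PDA)
  Type 1: Context-sensitive
  Type 0: Recursively enumerable (TM)
'regular' corresponds to Type 3

3


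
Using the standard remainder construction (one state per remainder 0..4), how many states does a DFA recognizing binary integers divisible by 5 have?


Divisibility by 5 is tracked via the remainder mod 5: 0, 1, ..., 4
The construction assigns one state to each remainder
Number of remainders = 5

5


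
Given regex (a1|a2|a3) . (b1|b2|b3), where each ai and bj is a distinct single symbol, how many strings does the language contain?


First group: 3 alternatives
Second group: 3 alternatives
Concatenation: each choice from group 1 pairs with each from group 2
Total = 3 x 3 = 9

9


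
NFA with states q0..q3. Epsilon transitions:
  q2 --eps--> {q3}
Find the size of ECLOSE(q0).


Starting from q0
Initialize closure = {q0}
q0 has no outgoing epsilon transitions -> nothing to add
Final closure: {q0}
Size = 1

1


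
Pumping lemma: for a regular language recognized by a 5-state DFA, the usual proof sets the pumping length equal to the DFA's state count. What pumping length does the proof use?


Pumping lemma for regular languages (standard proof):
Take p = |Q|, the number of DFA states.
Any string of length >= |Q| passes through |Q|+1 states while reading its first |Q| symbols,
so by pigeonhole some state repeats, giving the loop that can be pumped.
Here |Q| = 5
Therefore the proof uses p = 5

5


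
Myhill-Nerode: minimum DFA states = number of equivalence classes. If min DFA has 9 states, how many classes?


Myhill-Nerode theorem:
Number of equivalence classes = number of states in minimal DFA
Minimal DFA states = 9
Therefore equivalence classes = 9

9


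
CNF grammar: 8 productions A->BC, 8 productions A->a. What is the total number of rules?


CNF allows two rule forms:
  A -> BC (binary): 8 rules
  A -> a (terminal): 8 rules
Total = 8 + 8 = 16

16


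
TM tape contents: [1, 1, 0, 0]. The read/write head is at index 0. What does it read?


Tape: [1, 1, 0, 0]
Positions: 0 1 2 3
Values:    1 1 0 0
Head at position 0
tape[0] = 1

1


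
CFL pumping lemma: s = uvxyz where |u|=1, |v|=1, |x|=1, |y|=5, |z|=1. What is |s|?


|s| = |u| + |v| + |x| + |y| + |z|
= 1 + 1 + 1 + 5 + 1
= 2 + 1 + 6
= 3 + 6
= 9

9


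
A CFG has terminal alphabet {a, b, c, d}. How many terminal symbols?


Terminal symbols: a, b, c, d
Counting each: a (#1), b (#2), c (#3), d (#4)
Total = 4

4


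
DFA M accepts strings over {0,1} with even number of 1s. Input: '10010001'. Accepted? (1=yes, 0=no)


DFA has 2 states: q_even (start, accept=yes) and q_odd
Processing string '10010001' character by character:
  Position 0: read '1', 1-count=1 -> q_odd
  Position 1: read '0', 1-count=1 -> q_odd (no change)
  Position 2: read '0', 1-count=1 -> q_odd (no change)
  Position 3: read '1', 1-count=2 -> q_even
  Position 4: read '0', 1-count=2 -> q_even (no change)
  Position 5: read '0', 1-count=2 -> q_even (no change)
  Position 6: read '0', 1-count=2 -> q_even (no change)
  Position 7: read '1', 1-count=3 -> q_odd
Final state: q_odd, total 1s = 3 (odd); the DFA requires an even count -> reject

0


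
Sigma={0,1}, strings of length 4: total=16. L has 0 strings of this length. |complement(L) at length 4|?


Alphabet: {0,1}
String length: 4
Total strings of length 4 = 2^4 = 16
Strings in L = 0
Complement = total - |L|
= 16 - 0
= 16

16


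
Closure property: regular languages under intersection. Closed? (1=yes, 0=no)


Regular languages are closed under:
- Union (DFA product construction)
- Intersection (DFA product construction)
- Complement (swap accept/reject states)
- Concatenation (NFA construction)
- Kleene star (NFA construction)
intersection is in this list
Therefore: closed

1


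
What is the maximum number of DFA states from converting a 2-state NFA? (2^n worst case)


NFA has 2 states
Subset construction: each DFA state = subset of NFA states
Maximum subsets = 2^2
2^2 = 4

4


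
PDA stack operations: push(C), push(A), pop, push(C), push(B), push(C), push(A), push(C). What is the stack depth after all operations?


Tracing stack operations:
  push(C) -> stack = [C], depth=1
  push(A) -> stack = [C,A], depth=2
  pop -> removed A, stack = [C], depth=1
  push(C) -> stack = [C,C], depth=2
  push(B) -> stack = [C,C,B], depth=3
  push(C) -> stack = [C,C,B,C], depth=4
  push(A) -> stack = [C,C,B,C,A], depth=5
  push(C) -> stack = [C,C,B,C,A,C], depth=6
Final depth = 6

6


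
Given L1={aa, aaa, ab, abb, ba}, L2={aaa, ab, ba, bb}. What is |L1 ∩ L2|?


L1 = {aa, aaa, ab, abb, ba}
L2 = {aaa, ab, ba, bb}
Checking each string in L1 against L2:
  'aa': in L2? No
  'aaa': in L2? Yes
  'ab': in L2? Yes
  'abb': in L2? No
  'ba': in L2? Yes
Intersection = {aaa, ab, ba}
|L1 ∩ L2| = 3

3


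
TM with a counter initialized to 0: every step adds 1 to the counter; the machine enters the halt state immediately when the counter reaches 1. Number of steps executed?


Counter starts at 0. Counting sequence:
  Step 1: counter = 1
Counter reached 1 -> halt
Total steps = 1

1


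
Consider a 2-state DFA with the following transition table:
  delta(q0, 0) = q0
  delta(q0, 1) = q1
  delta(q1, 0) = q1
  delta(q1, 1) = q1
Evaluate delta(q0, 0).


Looking up transition function:
delta(q0, 0) in the table
Row: q0, Column: 0
Result: q0

q0


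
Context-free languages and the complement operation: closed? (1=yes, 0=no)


CFL closure properties:
  Closed under: union, concatenation, Kleene star
  NOT closed under: intersection, complement
Operation 'complement' is in not-closed list -> No (not closed)

0


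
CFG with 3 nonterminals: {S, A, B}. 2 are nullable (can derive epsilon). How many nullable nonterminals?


Nonterminals: {S, A, B}
A nonterminal is nullable if it can derive epsilon
Counting nullable nonterminals: 2
Total nullable = 2

2


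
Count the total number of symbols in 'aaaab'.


String: 'aaaab'
Counting characters:
  'a' appears 4 time(s)
  'b' appears 1 time(s)
Total length = 4 + 1 = 5

5


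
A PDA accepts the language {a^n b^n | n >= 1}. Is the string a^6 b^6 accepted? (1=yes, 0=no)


Language requires equal numbers of a's and b's
PDA pushes for each 'a', pops for each 'b'
Number of a's = 6
Number of b's = 6
6 == 6 -> Accept

1


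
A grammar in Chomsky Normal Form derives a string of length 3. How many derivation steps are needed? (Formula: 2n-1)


Chomsky Normal Form derivation:
String length n = 3
Each step either:
  - Splits a nonterminal into two (n-1 such steps)
  - Converts a nonterminal to terminal (n such steps)
Total = (n-1) + n = 2n - 1
= 2(3) - 1
= 6 - 1
= 5

5


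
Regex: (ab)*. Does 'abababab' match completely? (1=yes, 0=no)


Pattern: (ab)*
String: 'abababab'
Pattern requires: zero or more repetitions of 'ab'
Pairs: ['ab', 'ab', 'ab', 'ab']
All pairs are 'ab'? Yes
Result: 1

1


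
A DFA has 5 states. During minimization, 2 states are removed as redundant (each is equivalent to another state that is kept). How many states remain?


Original DFA: 5 states
Redundant states removed: 2
Minimized states = original - removed
= 5 - 2
= 3

3


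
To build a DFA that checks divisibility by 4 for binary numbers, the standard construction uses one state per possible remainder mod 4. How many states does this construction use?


Divisibility by 4 is tracked via the remainder mod 4: 0, 1, ..., 3
The construction assigns one state to each remainder
Number of remainders = 4

4


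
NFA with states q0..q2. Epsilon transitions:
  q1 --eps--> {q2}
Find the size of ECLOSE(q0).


Starting from q0
Initialize closure = {q0}
q0 has no outgoing epsilon transitions -> nothing to add
Final closure: {q0}
Size = 1

1


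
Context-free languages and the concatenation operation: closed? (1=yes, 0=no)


CFL closure properties:
  Closed under: union, concatenation, Kleene star
  NOT closed under: intersection, complement
Operation 'concatenation' is in closed list -> Yes (closed)

1


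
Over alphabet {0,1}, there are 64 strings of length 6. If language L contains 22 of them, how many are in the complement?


Alphabet: {0,1}
String length: 6
Total strings of length 6 = 2^6 = 64
Strings in L = 22
Complement = total - |L|
= 64 - 22
= 42

42


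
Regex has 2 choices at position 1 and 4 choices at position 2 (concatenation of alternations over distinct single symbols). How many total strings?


First group: 2 alternatives
Second group: 4 alternatives
Concatenation: each choice from group 1 pairs with each from group 2
Total = 2 x 4 = 8

8


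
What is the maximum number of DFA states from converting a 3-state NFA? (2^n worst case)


NFA has 3 states
Subset construction: each DFA state = subset of NFA states
Maximum subsets = 2^3
2^3 = 8

8


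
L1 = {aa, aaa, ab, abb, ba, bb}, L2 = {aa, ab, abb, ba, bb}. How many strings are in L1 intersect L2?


L1 = {aa, aaa, ab, abb, ba, bb}
L2 = {aa, ab, abb, ba, bb}
Checking each string in L1 against L2:
  'aa': in L2? Yes
  'aaa': in L2? No
  'ab': in L2? Yes
  'abb': in L2? Yes
  'ba': in L2? Yes
  'bb': in L2? Yes
Intersection = {aa, ab, abb, ba, bb}
|L1 ∩ L2| = 5

5


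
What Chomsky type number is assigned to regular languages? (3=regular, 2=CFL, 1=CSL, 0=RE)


Chomsky hierarchy levels:
  Type 3: Regular (DFA/NFA/regex)
  Type 2: Context-free (PDA)
  Type 1: Context-sensitive
  Type 0: Recursively enumerable (TM)
'regular' corresponds to Type 3

3


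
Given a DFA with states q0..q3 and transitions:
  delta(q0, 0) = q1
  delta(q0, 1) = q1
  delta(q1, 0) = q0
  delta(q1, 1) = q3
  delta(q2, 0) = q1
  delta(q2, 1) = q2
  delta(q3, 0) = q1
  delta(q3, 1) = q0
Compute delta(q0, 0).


Looking up transition function:
delta(q0, 0) in the table
Row: q0, Column: 0
Result: q1

q1


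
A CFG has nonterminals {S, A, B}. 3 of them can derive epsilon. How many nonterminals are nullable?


Nonterminals: {S, A, B}
A nonterminal is nullable if it can derive epsilon
Counting nullable nonterminals: 3
Total nullable = 3

3


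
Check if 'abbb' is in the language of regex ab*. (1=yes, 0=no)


Pattern: ab*
String: 'abbb'
Pattern requires: exactly one 'a' followed by zero or more 'b's
First char is 'a' -> OK
Rest 'bbb': all b's? Yes
Result: 1

1


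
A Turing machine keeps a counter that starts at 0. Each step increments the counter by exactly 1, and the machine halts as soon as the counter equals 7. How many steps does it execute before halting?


Counter starts at 0. Counting sequence:
  Step 1: counter = 1
  Step 2: counter = 2
  Step 3: counter = 3
  Step 4: counter = 4
  Step 5: counter = 5
  Step 6: counter = 6
  Step 7: counter = 7
Counter reached 7 -> halt
Total steps = 7

7


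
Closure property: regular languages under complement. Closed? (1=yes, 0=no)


Regular languages are closed under:
- Union (DFA product construction)
- Intersection (DFA product construction)
- Complement (swap accept/reject states)
- Concatenation (NFA construction)
- Kleene star (NFA construction)
complement is in this list
Therefore: closed

1


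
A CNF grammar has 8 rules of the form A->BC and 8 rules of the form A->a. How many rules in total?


CNF allows two rule forms:
  A -> BC (binary): 8 rules
  A -> a (terminal): 8 rules
Total = 8 + 8 = 16

16


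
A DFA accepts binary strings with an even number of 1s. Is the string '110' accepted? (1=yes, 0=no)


DFA has 2 states: q_even (start, accept=yes) and q_odd
Processing string '110' character by character:
  Position 0: read '1', 1-count=1 -> q_odd
  Position 1: read '1', 1-count=2 -> q_even
  Position 2: read '0', 1-count=2 -> q_even (no change)
Final state: q_even, total 1s = 2 (even); the DFA requires an even count -> accept

1


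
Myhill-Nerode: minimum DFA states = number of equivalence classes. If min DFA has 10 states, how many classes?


Myhill-Nerode theorem:
Number of equivalence classes = number of states in minimal DFA
Minimal DFA states = 10
Therefore equivalence classes = 10

10


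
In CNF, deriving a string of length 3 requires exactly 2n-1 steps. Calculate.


Chomsky Normal Form derivation:
String length n = 3
Each step either:
  - Splits a nonterminal into two (n-1 such steps)
  - Converts a nonterminal to terminal (n such steps)
Total = (n-1) + n = 2n - 1
= 2(3) - 1
= 6 - 1
= 5

5


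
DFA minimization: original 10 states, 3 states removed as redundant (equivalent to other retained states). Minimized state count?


Original DFA: 10 states
Redundant states removed: 3
Minimized states = original - removed
= 10 - 3
= 7

7


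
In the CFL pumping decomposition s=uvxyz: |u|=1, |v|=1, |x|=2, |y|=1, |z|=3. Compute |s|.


|s| = |u| + |v| + |x| + |y| + |z|
= 1 + 1 + 2 + 1 + 3
= 2 + 2 + 4
= 4 + 4
= 8

8


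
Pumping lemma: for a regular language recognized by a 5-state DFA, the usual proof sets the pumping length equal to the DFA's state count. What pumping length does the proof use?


Pumping lemma for regular languages (standard proof):
Take p = |Q|, the number of DFA states.
Any string of length >= |Q| passes through |Q|+1 states while reading its first |Q| symbols,
so by pigeonhole some state repeats, giving the loop that can be pumped.
Here |Q| = 5
Therefore the proof uses p = 5

5


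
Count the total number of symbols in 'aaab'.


String: 'aaab'
Counting characters:
  'a' appears 3 time(s)
  'b' appears 1 time(s)
Total length = 3 + 1 = 4

4
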